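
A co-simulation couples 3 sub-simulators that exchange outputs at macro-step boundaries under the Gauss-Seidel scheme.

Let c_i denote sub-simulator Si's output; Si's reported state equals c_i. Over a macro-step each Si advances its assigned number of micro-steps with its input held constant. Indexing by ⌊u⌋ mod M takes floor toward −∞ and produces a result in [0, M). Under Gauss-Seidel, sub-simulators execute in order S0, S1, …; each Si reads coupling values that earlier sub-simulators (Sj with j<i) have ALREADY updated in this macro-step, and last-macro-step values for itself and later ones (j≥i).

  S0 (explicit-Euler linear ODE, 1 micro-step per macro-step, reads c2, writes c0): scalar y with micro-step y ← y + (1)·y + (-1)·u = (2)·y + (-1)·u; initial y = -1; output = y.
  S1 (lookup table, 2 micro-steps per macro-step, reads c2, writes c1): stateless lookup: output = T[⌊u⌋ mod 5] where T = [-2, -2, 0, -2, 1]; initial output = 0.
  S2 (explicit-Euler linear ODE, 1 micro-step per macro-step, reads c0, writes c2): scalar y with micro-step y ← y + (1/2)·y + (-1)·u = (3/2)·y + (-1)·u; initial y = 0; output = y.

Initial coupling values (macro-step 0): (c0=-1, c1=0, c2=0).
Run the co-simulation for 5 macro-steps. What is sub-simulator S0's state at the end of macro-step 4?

S0 state at macro-step 4 = -153/2

macro 1: S0 reads c2=0 → after 1×micro: -2; S1 reads c2=0 → after 2×micro: -2; S2 reads c0=-2 → after 1×micro: 2 ⇒ (c0=-2, c1=-2, c2=2)
macro 2: S0 reads c2=2 → after 1×micro: -6; S1 reads c2=2 → after 2×micro: 0; S2 reads c0=-6 → after 1×micro: 9 ⇒ (c0=-6, c1=0, c2=9)
macro 3: S0 reads c2=9 → after 1×micro: -21; S1 reads c2=9 → after 2×micro: 1; S2 reads c0=-21 → after 1×micro: 69/2 ⇒ (c0=-21, c1=1, c2=69/2)
macro 4: S0 reads c2=69/2 → after 1×micro: -153/2; S1 reads c2=69/2 → after 2×micro: 1; S2 reads c0=-153/2 → after 1×micro: 513/4 ⇒ (c0=-153/2, c1=1, c2=513/4)
macro 5: S0 reads c2=513/4 → after 1×micro: -1125/4; S1 reads c2=513/4 → after 2×micro: -2; S2 reads c0=-1125/4 → after 1×micro: 3789/8 ⇒ (c0=-1125/4, c1=-2, c2=3789/8)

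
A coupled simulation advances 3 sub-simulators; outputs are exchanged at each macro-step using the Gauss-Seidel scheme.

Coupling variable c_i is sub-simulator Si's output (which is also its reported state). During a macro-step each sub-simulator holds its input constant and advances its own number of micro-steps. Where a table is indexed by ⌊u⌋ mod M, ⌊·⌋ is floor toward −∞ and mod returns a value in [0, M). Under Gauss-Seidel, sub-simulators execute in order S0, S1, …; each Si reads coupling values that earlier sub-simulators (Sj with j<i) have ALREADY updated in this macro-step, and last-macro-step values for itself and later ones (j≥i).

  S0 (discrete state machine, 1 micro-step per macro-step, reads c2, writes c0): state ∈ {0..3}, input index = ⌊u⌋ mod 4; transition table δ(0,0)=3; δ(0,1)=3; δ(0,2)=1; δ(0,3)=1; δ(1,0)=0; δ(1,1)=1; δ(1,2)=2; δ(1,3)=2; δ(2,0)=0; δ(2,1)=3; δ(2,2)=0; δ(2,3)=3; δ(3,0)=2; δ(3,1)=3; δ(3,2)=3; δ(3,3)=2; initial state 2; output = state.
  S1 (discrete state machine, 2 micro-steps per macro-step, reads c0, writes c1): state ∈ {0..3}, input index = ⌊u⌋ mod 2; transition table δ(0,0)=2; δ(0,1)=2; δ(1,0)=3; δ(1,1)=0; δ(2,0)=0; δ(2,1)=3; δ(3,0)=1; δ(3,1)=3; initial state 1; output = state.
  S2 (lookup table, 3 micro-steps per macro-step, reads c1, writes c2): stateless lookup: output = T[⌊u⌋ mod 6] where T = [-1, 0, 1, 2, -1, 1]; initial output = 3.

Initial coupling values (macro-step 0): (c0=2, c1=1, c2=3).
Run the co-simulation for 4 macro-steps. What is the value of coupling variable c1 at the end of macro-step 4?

macro 1: S0 reads c2=3 → after 1×micro: 3; S1 reads c0=3 → after 2×micro: 2; S2 reads c1=2 → after 3×micro: 1 ⇒ (c0=3, c1=2, c2=1)
macro 2: S0 reads c2=1 → after 1×micro: 3; S1 reads c0=3 → after 2×micro: 3; S2 reads c1=3 → after 3×micro: 2 ⇒ (c0=3, c1=3, c2=2)
macro 3: S0 reads c2=2 → after 1×micro: 3; S1 reads c0=3 → after 2×micro: 3; S2 reads c1=3 → after 3×micro: 2 ⇒ (c0=3, c1=3, c2=2)
macro 4: S0 reads c2=2 → after 1×micro: 3; S1 reads c0=3 → after 2×micro: 3; S2 reads c1=3 → after 3×micro: 2 ⇒ (c0=3, c1=3, c2=2)

c1 at macro-step 4 = 3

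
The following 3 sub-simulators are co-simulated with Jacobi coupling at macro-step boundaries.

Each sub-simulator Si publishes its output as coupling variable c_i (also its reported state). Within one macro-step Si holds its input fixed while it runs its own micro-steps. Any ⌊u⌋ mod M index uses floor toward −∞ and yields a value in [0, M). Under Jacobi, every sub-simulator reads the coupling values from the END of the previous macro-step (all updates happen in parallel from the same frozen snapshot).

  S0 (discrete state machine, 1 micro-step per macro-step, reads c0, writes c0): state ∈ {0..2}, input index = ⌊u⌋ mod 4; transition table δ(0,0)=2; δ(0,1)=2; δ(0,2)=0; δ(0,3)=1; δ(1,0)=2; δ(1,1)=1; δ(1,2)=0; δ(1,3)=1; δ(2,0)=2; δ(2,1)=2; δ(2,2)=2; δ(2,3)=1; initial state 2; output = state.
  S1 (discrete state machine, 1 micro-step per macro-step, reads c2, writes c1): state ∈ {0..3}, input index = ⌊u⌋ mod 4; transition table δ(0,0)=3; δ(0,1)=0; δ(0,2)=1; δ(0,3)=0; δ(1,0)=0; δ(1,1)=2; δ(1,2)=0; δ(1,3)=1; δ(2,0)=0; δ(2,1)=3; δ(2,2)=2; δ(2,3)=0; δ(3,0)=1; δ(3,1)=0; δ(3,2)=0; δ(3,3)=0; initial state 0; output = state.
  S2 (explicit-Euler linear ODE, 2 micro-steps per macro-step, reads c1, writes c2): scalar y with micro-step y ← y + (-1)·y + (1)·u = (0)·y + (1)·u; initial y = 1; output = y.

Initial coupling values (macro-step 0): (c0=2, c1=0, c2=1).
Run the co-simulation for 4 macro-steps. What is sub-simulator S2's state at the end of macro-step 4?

S2 state at macro-step 4 = 1

macro 1: S0 reads c0=2 → after 1×micro: 2; S1 reads c2=1 → after 1×micro: 0; S2 reads c1=0 → after 2×micro: 0 ⇒ (c0=2, c1=0, c2=0)
macro 2: S0 reads c0=2 → after 1×micro: 2; S1 reads c2=0 → after 1×micro: 3; S2 reads c1=0 → after 2×micro: 0 ⇒ (c0=2, c1=3, c2=0)
macro 3: S0 reads c0=2 → after 1×micro: 2; S1 reads c2=0 → after 1×micro: 1; S2 reads c1=3 → after 2×micro: 3 ⇒ (c0=2, c1=1, c2=3)
macro 4: S0 reads c0=2 → after 1×micro: 2; S1 reads c2=3 → after 1×micro: 1; S2 reads c1=1 → after 2×micro: 1 ⇒ (c0=2, c1=1, c2=1)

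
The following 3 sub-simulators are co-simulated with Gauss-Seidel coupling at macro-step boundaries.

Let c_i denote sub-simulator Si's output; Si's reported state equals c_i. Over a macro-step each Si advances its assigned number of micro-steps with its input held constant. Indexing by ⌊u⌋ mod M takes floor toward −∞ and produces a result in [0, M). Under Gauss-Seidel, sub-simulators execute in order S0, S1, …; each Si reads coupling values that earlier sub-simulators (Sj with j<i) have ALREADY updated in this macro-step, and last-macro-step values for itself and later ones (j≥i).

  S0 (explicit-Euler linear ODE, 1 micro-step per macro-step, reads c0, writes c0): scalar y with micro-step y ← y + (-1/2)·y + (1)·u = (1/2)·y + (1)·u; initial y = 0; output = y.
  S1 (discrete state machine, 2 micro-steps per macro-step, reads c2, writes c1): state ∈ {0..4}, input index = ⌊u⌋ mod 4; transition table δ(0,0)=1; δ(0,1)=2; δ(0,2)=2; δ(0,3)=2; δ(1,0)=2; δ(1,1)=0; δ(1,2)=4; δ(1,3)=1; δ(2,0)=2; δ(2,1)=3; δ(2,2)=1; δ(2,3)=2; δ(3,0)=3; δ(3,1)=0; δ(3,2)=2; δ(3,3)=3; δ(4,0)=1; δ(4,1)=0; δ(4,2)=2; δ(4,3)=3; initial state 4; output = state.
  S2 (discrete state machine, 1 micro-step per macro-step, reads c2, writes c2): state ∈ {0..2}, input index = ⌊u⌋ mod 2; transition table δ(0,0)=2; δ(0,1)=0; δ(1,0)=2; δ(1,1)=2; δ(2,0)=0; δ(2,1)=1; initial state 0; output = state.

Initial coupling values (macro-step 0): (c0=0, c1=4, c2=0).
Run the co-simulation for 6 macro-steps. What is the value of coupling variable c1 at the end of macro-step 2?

c1 at macro-step 2 = 4

macro 1: S0 reads c0=0 → after 1×micro: 0; S1 reads c2=0 → after 2×micro: 2; S2 reads c2=0 → after 1×micro: 2 ⇒ (c0=0, c1=2, c2=2)
macro 2: S0 reads c0=0 → after 1×micro: 0; S1 reads c2=2 → after 2×micro: 4; S2 reads c2=2 → after 1×micro: 0 ⇒ (c0=0, c1=4, c2=0)
macro 3: S0 reads c0=0 → after 1×micro: 0; S1 reads c2=0 → after 2×micro: 2; S2 reads c2=0 → after 1×micro: 2 ⇒ (c0=0, c1=2, c2=2)
macro 4: S0 reads c0=0 → after 1×micro: 0; S1 reads c2=2 → after 2×micro: 4; S2 reads c2=2 → after 1×micro: 0 ⇒ (c0=0, c1=4, c2=0)
macro 5: S0 reads c0=0 → after 1×micro: 0; S1 reads c2=0 → after 2×micro: 2; S2 reads c2=0 → after 1×micro: 2 ⇒ (c0=0, c1=2, c2=2)
macro 6: S0 reads c0=0 → after 1×micro: 0; S1 reads c2=2 → after 2×micro: 4; S2 reads c2=2 → after 1×micro: 0 ⇒ (c0=0, c1=4, c2=0)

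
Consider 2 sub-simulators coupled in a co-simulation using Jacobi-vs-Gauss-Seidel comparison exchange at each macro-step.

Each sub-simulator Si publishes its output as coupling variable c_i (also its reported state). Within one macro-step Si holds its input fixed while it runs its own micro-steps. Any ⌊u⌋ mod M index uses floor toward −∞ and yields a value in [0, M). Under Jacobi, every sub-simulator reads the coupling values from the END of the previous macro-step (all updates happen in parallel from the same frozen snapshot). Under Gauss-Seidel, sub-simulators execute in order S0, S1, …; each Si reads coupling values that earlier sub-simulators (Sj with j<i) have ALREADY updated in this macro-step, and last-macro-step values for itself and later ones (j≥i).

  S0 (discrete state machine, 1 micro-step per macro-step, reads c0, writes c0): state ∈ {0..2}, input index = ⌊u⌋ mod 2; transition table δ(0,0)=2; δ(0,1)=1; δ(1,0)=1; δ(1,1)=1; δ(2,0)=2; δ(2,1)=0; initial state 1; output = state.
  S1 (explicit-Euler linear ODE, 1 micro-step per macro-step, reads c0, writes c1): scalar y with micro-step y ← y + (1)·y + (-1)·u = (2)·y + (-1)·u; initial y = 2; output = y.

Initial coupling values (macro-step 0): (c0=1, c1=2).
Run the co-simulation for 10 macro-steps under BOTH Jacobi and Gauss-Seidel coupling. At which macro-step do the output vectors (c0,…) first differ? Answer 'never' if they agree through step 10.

[Jacobi] macro 1: S0 reads c0=1 → after 1×micro: 1; S1 reads c0=1 → after 1×micro: 3 ⇒ (c0=1, c1=3)
[Jacobi] macro 2: S0 reads c0=1 → after 1×micro: 1; S1 reads c0=1 → after 1×micro: 5 ⇒ (c0=1, c1=5)
[Jacobi] macro 3: S0 reads c0=1 → after 1×micro: 1; S1 reads c0=1 → after 1×micro: 9 ⇒ (c0=1, c1=9)
[Jacobi] macro 4: S0 reads c0=1 → after 1×micro: 1; S1 reads c0=1 → after 1×micro: 17 ⇒ (c0=1, c1=17)
[Jacobi] macro 5: S0 reads c0=1 → after 1×micro: 1; S1 reads c0=1 → after 1×micro: 33 ⇒ (c0=1, c1=33)
[Jacobi] macro 6: S0 reads c0=1 → after 1×micro: 1; S1 reads c0=1 → after 1×micro: 65 ⇒ (c0=1, c1=65)
[Jacobi] macro 7: S0 reads c0=1 → after 1×micro: 1; S1 reads c0=1 → after 1×micro: 129 ⇒ (c0=1, c1=129)
[Jacobi] macro 8: S0 reads c0=1 → after 1×micro: 1; S1 reads c0=1 → after 1×micro: 257 ⇒ (c0=1, c1=257)
[Jacobi] macro 9: S0 reads c0=1 → after 1×micro: 1; S1 reads c0=1 → after 1×micro: 513 ⇒ (c0=1, c1=513)
[Jacobi] macro 10: S0 reads c0=1 → after 1×micro: 1; S1 reads c0=1 → after 1×micro: 1025 ⇒ (c0=1, c1=1025)
[Gauss-Seidel] macro 1: S0 reads c0=1 → after 1×micro: 1; S1 reads c0=1 → after 1×micro: 3 ⇒ (c0=1, c1=3)
[Gauss-Seidel] macro 2: S0 reads c0=1 → after 1×micro: 1; S1 reads c0=1 → after 1×micro: 5 ⇒ (c0=1, c1=5)
[Gauss-Seidel] macro 3: S0 reads c0=1 → after 1×micro: 1; S1 reads c0=1 → after 1×micro: 9 ⇒ (c0=1, c1=9)
[Gauss-Seidel] macro 4: S0 reads c0=1 → after 1×micro: 1; S1 reads c0=1 → after 1×micro: 17 ⇒ (c0=1, c1=17)
[Gauss-Seidel] macro 5: S0 reads c0=1 → after 1×micro: 1; S1 reads c0=1 → after 1×micro: 33 ⇒ (c0=1, c1=33)
[Gauss-Seidel] macro 6: S0 reads c0=1 → after 1×micro: 1; S1 reads c0=1 → after 1×micro: 65 ⇒ (c0=1, c1=65)
[Gauss-Seidel] macro 7: S0 reads c0=1 → after 1×micro: 1; S1 reads c0=1 → after 1×micro: 129 ⇒ (c0=1, c1=129)
[Gauss-Seidel] macro 8: S0 reads c0=1 → after 1×micro: 1; S1 reads c0=1 → after 1×micro: 257 ⇒ (c0=1, c1=257)
[Gauss-Seidel] macro 9: S0 reads c0=1 → after 1×micro: 1; S1 reads c0=1 → after 1×micro: 513 ⇒ (c0=1, c1=513)
[Gauss-Seidel] macro 10: S0 reads c0=1 → after 1×micro: 1; S1 reads c0=1 → after 1×micro: 1025 ⇒ (c0=1, c1=1025)

first divergence at macro-step: never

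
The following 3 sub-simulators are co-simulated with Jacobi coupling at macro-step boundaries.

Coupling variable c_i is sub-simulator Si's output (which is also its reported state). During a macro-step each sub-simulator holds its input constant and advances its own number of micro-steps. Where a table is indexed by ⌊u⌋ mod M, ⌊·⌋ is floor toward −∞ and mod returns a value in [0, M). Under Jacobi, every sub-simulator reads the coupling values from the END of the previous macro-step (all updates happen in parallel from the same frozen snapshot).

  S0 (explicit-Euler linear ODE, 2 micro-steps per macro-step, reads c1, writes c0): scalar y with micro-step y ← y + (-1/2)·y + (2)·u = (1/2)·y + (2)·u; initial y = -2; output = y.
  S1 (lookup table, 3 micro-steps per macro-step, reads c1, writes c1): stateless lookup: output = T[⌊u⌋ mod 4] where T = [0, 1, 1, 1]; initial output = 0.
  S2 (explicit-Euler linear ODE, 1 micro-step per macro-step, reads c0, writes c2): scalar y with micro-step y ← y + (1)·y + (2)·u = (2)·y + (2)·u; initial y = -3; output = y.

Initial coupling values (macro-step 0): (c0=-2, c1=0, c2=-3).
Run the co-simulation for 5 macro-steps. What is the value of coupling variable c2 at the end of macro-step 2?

c2 at macro-step 2 = -21

macro 1: S0 reads c1=0 → after 2×micro: -1/2; S1 reads c1=0 → after 3×micro: 0; S2 reads c0=-2 → after 1×micro: -10 ⇒ (c0=-1/2, c1=0, c2=-10)
macro 2: S0 reads c1=0 → after 2×micro: -1/8; S1 reads c1=0 → after 3×micro: 0; S2 reads c0=-1/2 → after 1×micro: -21 ⇒ (c0=-1/8, c1=0, c2=-21)
macro 3: S0 reads c1=0 → after 2×micro: -1/32; S1 reads c1=0 → after 3×micro: 0; S2 reads c0=-1/8 → after 1×micro: -169/4 ⇒ (c0=-1/32, c1=0, c2=-169/4)
macro 4: S0 reads c1=0 → after 2×micro: -1/128; S1 reads c1=0 → after 3×micro: 0; S2 reads c0=-1/32 → after 1×micro: -1353/16 ⇒ (c0=-1/128, c1=0, c2=-1353/16)
macro 5: S0 reads c1=0 → after 2×micro: -1/512; S1 reads c1=0 → after 3×micro: 0; S2 reads c0=-1/128 → after 1×micro: -10825/64 ⇒ (c0=-1/512, c1=0, c2=-10825/64)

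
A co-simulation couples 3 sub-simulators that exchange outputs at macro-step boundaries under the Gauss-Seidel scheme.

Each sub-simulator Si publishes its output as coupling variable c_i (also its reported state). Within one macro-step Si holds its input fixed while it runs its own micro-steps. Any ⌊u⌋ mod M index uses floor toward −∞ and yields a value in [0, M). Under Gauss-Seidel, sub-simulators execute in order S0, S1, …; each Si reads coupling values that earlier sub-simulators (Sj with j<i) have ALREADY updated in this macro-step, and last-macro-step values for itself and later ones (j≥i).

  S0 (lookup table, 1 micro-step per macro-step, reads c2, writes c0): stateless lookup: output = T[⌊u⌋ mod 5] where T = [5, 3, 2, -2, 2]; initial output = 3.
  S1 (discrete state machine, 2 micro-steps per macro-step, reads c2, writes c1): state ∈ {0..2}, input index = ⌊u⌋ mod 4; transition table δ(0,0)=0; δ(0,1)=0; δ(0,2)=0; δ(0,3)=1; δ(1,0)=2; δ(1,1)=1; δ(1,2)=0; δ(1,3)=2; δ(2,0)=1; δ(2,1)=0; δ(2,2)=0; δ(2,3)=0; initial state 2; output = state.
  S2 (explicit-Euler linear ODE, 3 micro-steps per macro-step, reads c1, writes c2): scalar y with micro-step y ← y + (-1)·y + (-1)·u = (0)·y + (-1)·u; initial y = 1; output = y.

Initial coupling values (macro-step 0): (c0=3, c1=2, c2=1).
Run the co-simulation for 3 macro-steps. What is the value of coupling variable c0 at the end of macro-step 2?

c0 at macro-step 2 = 5

macro 1: S0 reads c2=1 → after 1×micro: 3; S1 reads c2=1 → after 2×micro: 0; S2 reads c1=0 → after 3×micro: 0 ⇒ (c0=3, c1=0, c2=0)
macro 2: S0 reads c2=0 → after 1×micro: 5; S1 reads c2=0 → after 2×micro: 0; S2 reads c1=0 → after 3×micro: 0 ⇒ (c0=5, c1=0, c2=0)
macro 3: S0 reads c2=0 → after 1×micro: 5; S1 reads c2=0 → after 2×micro: 0; S2 reads c1=0 → after 3×micro: 0 ⇒ (c0=5, c1=0, c2=0)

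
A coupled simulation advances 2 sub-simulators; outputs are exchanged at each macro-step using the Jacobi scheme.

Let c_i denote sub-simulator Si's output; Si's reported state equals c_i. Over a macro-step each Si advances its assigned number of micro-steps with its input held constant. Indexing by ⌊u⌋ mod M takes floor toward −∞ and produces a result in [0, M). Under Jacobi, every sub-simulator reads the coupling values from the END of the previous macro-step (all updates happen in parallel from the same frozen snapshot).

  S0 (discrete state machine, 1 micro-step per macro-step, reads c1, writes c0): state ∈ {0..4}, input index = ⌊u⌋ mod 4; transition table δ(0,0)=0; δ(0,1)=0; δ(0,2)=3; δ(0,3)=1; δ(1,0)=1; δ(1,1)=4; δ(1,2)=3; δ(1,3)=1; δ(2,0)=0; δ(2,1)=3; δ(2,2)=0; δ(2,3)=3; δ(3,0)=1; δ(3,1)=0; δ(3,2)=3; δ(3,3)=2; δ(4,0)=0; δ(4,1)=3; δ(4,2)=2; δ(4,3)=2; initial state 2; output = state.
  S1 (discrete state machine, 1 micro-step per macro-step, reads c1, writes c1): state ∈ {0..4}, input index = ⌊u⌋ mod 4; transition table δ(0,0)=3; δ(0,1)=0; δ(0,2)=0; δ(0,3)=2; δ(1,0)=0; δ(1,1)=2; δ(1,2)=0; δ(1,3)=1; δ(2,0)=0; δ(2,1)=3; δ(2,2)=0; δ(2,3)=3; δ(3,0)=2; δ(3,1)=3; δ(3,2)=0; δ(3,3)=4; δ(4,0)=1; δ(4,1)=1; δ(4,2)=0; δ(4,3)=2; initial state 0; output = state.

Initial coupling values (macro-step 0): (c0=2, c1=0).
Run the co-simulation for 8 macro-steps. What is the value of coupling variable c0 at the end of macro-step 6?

macro 1: S0 reads c1=0 → after 1×micro: 0; S1 reads c1=0 → after 1×micro: 3 ⇒ (c0=0, c1=3)
macro 2: S0 reads c1=3 → after 1×micro: 1; S1 reads c1=3 → after 1×micro: 4 ⇒ (c0=1, c1=4)
macro 3: S0 reads c1=4 → after 1×micro: 1; S1 reads c1=4 → after 1×micro: 1 ⇒ (c0=1, c1=1)
macro 4: S0 reads c1=1 → after 1×micro: 4; S1 reads c1=1 → after 1×micro: 2 ⇒ (c0=4, c1=2)
macro 5: S0 reads c1=2 → after 1×micro: 2; S1 reads c1=2 → after 1×micro: 0 ⇒ (c0=2, c1=0)
macro 6: S0 reads c1=0 → after 1×micro: 0; S1 reads c1=0 → after 1×micro: 3 ⇒ (c0=0, c1=3)
macro 7: S0 reads c1=3 → after 1×micro: 1; S1 reads c1=3 → after 1×micro: 4 ⇒ (c0=1, c1=4)
macro 8: S0 reads c1=4 → after 1×micro: 1; S1 reads c1=4 → after 1×micro: 1 ⇒ (c0=1, c1=1)

c0 at macro-step 6 = 0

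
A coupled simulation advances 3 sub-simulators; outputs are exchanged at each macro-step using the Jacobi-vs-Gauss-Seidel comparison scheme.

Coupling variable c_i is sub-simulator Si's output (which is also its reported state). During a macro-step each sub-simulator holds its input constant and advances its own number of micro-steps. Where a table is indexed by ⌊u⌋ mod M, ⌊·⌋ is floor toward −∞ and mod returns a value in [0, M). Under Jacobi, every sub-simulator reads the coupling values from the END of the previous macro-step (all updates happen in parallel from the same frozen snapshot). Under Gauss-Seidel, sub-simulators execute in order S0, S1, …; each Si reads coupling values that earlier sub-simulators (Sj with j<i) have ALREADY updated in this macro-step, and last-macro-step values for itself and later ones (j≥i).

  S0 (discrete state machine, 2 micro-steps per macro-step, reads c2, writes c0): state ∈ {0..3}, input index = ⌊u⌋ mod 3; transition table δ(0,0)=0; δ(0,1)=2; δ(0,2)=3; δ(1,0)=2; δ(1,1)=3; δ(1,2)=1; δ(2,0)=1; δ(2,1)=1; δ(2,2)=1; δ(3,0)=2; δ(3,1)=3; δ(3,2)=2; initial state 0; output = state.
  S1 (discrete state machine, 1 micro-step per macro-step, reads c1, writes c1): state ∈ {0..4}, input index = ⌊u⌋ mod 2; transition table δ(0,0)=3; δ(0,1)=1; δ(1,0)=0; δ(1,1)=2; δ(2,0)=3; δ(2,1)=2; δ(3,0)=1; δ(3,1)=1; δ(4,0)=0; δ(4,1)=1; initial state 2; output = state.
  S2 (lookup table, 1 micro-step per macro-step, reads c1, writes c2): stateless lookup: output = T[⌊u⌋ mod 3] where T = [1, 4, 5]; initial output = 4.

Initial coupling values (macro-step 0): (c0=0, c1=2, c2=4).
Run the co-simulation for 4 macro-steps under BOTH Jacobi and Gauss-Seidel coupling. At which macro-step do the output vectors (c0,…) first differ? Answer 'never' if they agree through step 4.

[Jacobi] macro 1: S0 reads c2=4 → after 2×micro: 1; S1 reads c1=2 → after 1×micro: 3; S2 reads c1=2 → after 1×micro: 5 ⇒ (c0=1, c1=3, c2=5)
[Jacobi] macro 2: S0 reads c2=5 → after 2×micro: 1; S1 reads c1=3 → after 1×micro: 1; S2 reads c1=3 → after 1×micro: 1 ⇒ (c0=1, c1=1, c2=1)
[Jacobi] macro 3: S0 reads c2=1 → after 2×micro: 3; S1 reads c1=1 → after 1×micro: 2; S2 reads c1=1 → after 1×micro: 4 ⇒ (c0=3, c1=2, c2=4)
[Jacobi] macro 4: S0 reads c2=4 → after 2×micro: 3; S1 reads c1=2 → after 1×micro: 3; S2 reads c1=2 → after 1×micro: 5 ⇒ (c0=3, c1=3, c2=5)
[Gauss-Seidel] macro 1: S0 reads c2=4 → after 2×micro: 1; S1 reads c1=2 → after 1×micro: 3; S2 reads c1=3 → after 1×micro: 1 ⇒ (c0=1, c1=3, c2=1)
[Gauss-Seidel] macro 2: S0 reads c2=1 → after 2×micro: 3; S1 reads c1=3 → after 1×micro: 1; S2 reads c1=1 → after 1×micro: 4 ⇒ (c0=3, c1=1, c2=4)
[Gauss-Seidel] macro 3: S0 reads c2=4 → after 2×micro: 3; S1 reads c1=1 → after 1×micro: 2; S2 reads c1=2 → after 1×micro: 5 ⇒ (c0=3, c1=2, c2=5)
[Gauss-Seidel] macro 4: S0 reads c2=5 → after 2×micro: 1; S1 reads c1=2 → after 1×micro: 3; S2 reads c1=3 → after 1×micro: 1 ⇒ (c0=1, c1=3, c2=1)

first divergence at macro-step: 1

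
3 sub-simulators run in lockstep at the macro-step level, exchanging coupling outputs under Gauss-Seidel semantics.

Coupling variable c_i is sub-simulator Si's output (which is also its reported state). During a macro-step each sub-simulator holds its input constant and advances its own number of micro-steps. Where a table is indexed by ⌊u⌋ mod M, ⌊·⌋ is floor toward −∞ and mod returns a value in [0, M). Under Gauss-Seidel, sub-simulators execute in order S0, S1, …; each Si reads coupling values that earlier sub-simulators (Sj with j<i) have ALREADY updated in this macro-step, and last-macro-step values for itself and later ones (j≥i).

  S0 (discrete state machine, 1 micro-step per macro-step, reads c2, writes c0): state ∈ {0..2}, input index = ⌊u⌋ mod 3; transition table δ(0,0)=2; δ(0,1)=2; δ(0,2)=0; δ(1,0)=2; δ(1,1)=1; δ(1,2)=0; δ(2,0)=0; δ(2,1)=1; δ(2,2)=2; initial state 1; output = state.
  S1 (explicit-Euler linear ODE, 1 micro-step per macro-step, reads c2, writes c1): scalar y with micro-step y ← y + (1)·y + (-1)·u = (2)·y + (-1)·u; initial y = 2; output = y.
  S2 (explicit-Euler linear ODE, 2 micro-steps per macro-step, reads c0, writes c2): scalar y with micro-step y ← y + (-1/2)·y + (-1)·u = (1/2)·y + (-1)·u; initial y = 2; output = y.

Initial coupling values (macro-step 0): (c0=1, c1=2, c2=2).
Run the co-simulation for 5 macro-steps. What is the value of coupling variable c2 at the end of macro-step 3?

macro 1: S0 reads c2=2 → after 1×micro: 0; S1 reads c2=2 → after 1×micro: 2; S2 reads c0=0 → after 2×micro: 1/2 ⇒ (c0=0, c1=2, c2=1/2)
macro 2: S0 reads c2=1/2 → after 1×micro: 2; S1 reads c2=1/2 → after 1×micro: 7/2; S2 reads c0=2 → after 2×micro: -23/8 ⇒ (c0=2, c1=7/2, c2=-23/8)
macro 3: S0 reads c2=-23/8 → after 1×micro: 0; S1 reads c2=-23/8 → after 1×micro: 79/8; S2 reads c0=0 → after 2×micro: -23/32 ⇒ (c0=0, c1=79/8, c2=-23/32)
macro 4: S0 reads c2=-23/32 → after 1×micro: 0; S1 reads c2=-23/32 → after 1×micro: 655/32; S2 reads c0=0 → after 2×micro: -23/128 ⇒ (c0=0, c1=655/32, c2=-23/128)
macro 5: S0 reads c2=-23/128 → after 1×micro: 0; S1 reads c2=-23/128 → after 1×micro: 5263/128; S2 reads c0=0 → after 2×micro: -23/512 ⇒ (c0=0, c1=5263/128, c2=-23/512)

c2 at macro-step 3 = -23/32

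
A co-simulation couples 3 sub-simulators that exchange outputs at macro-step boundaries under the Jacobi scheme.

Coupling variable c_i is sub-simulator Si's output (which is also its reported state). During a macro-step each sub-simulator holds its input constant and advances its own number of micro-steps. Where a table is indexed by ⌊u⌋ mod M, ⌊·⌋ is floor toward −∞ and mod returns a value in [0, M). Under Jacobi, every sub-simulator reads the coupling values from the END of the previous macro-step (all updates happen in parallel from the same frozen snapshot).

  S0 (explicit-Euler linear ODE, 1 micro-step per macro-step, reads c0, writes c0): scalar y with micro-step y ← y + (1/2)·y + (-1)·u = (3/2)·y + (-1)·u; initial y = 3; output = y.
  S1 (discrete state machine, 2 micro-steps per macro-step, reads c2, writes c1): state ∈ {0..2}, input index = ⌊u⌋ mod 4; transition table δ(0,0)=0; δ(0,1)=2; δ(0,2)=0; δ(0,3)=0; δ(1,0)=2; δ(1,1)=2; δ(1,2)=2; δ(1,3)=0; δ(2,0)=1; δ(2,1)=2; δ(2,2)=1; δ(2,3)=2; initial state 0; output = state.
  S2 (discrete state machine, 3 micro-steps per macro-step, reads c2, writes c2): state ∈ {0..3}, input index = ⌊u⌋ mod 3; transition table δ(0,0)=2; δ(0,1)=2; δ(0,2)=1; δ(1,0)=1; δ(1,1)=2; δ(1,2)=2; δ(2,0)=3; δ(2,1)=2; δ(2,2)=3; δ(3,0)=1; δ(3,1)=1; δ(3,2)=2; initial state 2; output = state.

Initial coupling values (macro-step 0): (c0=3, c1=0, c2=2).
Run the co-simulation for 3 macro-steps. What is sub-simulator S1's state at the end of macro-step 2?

macro 1: S0 reads c0=3 → after 1×micro: 3/2; S1 reads c2=2 → after 2×micro: 0; S2 reads c2=2 → after 3×micro: 3 ⇒ (c0=3/2, c1=0, c2=3)
macro 2: S0 reads c0=3/2 → after 1×micro: 3/4; S1 reads c2=3 → after 2×micro: 0; S2 reads c2=3 → after 3×micro: 1 ⇒ (c0=3/4, c1=0, c2=1)
macro 3: S0 reads c0=3/4 → after 1×micro: 3/8; S1 reads c2=1 → after 2×micro: 2; S2 reads c2=1 → after 3×micro: 2 ⇒ (c0=3/8, c1=2, c2=2)

S1 state at macro-step 2 = 0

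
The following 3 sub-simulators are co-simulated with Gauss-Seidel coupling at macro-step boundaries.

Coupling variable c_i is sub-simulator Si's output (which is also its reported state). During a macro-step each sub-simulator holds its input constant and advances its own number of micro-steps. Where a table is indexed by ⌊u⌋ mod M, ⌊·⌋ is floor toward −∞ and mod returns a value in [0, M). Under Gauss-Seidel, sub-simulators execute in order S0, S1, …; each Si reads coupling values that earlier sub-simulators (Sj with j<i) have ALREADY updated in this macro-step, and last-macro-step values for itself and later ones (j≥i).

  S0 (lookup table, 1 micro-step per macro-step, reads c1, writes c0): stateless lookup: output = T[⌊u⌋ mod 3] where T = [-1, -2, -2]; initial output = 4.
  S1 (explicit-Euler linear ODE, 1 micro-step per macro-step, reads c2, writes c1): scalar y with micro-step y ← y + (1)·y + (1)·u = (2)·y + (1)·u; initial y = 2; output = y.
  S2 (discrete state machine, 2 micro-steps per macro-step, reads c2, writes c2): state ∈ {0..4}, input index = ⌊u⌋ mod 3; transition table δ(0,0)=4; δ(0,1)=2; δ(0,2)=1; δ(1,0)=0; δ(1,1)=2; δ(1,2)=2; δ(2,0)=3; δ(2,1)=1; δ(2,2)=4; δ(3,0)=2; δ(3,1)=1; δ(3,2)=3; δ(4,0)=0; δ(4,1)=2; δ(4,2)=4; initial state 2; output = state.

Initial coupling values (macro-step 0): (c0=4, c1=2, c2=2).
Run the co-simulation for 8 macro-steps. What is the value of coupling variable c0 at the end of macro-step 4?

c0 at macro-step 4 = -1

macro 1: S0 reads c1=2 → after 1×micro: -2; S1 reads c2=2 → after 1×micro: 6; S2 reads c2=2 → after 2×micro: 4 ⇒ (c0=-2, c1=6, c2=4)
macro 2: S0 reads c1=6 → after 1×micro: -1; S1 reads c2=4 → after 1×micro: 16; S2 reads c2=4 → after 2×micro: 1 ⇒ (c0=-1, c1=16, c2=1)
macro 3: S0 reads c1=16 → after 1×micro: -2; S1 reads c2=1 → after 1×micro: 33; S2 reads c2=1 → after 2×micro: 1 ⇒ (c0=-2, c1=33, c2=1)
macro 4: S0 reads c1=33 → after 1×micro: -1; S1 reads c2=1 → after 1×micro: 67; S2 reads c2=1 → after 2×micro: 1 ⇒ (c0=-1, c1=67, c2=1)
macro 5: S0 reads c1=67 → after 1×micro: -2; S1 reads c2=1 → after 1×micro: 135; S2 reads c2=1 → after 2×micro: 1 ⇒ (c0=-2, c1=135, c2=1)
macro 6: S0 reads c1=135 → after 1×micro: -1; S1 reads c2=1 → after 1×micro: 271; S2 reads c2=1 → after 2×micro: 1 ⇒ (c0=-1, c1=271, c2=1)
macro 7: S0 reads c1=271 → after 1×micro: -2; S1 reads c2=1 → after 1×micro: 543; S2 reads c2=1 → after 2×micro: 1 ⇒ (c0=-2, c1=543, c2=1)
macro 8: S0 reads c1=543 → after 1×micro: -1; S1 reads c2=1 → after 1×micro: 1087; S2 reads c2=1 → after 2×micro: 1 ⇒ (c0=-1, c1=1087, c2=1)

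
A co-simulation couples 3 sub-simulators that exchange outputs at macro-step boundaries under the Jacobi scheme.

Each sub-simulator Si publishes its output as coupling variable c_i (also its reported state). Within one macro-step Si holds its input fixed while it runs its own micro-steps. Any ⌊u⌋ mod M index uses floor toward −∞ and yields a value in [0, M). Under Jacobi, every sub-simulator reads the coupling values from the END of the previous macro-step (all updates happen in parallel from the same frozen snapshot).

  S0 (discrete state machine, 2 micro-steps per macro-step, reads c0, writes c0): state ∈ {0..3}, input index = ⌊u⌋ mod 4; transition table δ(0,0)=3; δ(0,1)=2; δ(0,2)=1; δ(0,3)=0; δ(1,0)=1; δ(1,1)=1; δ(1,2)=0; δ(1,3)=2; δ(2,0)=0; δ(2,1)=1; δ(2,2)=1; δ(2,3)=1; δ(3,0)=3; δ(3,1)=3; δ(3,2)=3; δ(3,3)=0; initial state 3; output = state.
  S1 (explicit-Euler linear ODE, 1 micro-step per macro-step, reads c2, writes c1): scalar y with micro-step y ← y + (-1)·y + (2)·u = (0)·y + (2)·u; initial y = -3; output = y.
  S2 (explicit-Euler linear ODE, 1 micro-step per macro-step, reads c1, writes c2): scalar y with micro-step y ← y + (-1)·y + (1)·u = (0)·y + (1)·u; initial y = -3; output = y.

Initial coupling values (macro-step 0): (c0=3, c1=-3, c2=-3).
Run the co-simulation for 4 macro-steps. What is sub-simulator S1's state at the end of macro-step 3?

S1 state at macro-step 3 = -12

macro 1: S0 reads c0=3 → after 2×micro: 0; S1 reads c2=-3 → after 1×micro: -6; S2 reads c1=-3 → after 1×micro: -3 ⇒ (c0=0, c1=-6, c2=-3)
macro 2: S0 reads c0=0 → after 2×micro: 3; S1 reads c2=-3 → after 1×micro: -6; S2 reads c1=-6 → after 1×micro: -6 ⇒ (c0=3, c1=-6, c2=-6)
macro 3: S0 reads c0=3 → after 2×micro: 0; S1 reads c2=-6 → after 1×micro: -12; S2 reads c1=-6 → after 1×micro: -6 ⇒ (c0=0, c1=-12, c2=-6)
macro 4: S0 reads c0=0 → after 2×micro: 3; S1 reads c2=-6 → after 1×micro: -12; S2 reads c1=-12 → after 1×micro: -12 ⇒ (c0=3, c1=-12, c2=-12)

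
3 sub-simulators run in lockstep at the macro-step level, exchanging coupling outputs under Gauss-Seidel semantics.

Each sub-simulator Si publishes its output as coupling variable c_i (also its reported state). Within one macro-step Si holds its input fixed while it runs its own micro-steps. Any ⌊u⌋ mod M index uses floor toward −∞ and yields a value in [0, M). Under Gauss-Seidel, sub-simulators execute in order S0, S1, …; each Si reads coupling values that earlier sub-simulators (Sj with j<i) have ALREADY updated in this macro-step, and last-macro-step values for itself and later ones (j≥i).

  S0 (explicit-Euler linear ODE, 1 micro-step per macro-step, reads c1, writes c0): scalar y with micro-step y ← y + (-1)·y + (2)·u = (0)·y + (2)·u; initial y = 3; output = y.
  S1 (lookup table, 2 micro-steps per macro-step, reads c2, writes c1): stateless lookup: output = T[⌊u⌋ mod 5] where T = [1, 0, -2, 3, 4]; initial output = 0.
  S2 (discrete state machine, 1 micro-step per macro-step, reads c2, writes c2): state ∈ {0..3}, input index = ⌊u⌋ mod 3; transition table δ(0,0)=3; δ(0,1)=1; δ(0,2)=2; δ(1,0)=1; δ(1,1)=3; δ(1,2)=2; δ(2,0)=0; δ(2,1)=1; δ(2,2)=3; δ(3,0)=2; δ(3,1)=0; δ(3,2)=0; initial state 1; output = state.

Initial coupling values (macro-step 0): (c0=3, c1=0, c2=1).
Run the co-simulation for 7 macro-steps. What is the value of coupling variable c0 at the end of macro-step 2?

c0 at macro-step 2 = 0

macro 1: S0 reads c1=0 → after 1×micro: 0; S1 reads c2=1 → after 2×micro: 0; S2 reads c2=1 → after 1×micro: 3 ⇒ (c0=0, c1=0, c2=3)
macro 2: S0 reads c1=0 → after 1×micro: 0; S1 reads c2=3 → after 2×micro: 3; S2 reads c2=3 → after 1×micro: 2 ⇒ (c0=0, c1=3, c2=2)
macro 3: S0 reads c1=3 → after 1×micro: 6; S1 reads c2=2 → after 2×micro: -2; S2 reads c2=2 → after 1×micro: 3 ⇒ (c0=6, c1=-2, c2=3)
macro 4: S0 reads c1=-2 → after 1×micro: -4; S1 reads c2=3 → after 2×micro: 3; S2 reads c2=3 → after 1×micro: 2 ⇒ (c0=-4, c1=3, c2=2)
macro 5: S0 reads c1=3 → after 1×micro: 6; S1 reads c2=2 → after 2×micro: -2; S2 reads c2=2 → after 1×micro: 3 ⇒ (c0=6, c1=-2, c2=3)
macro 6: S0 reads c1=-2 → after 1×micro: -4; S1 reads c2=3 → after 2×micro: 3; S2 reads c2=3 → after 1×micro: 2 ⇒ (c0=-4, c1=3, c2=2)
macro 7: S0 reads c1=3 → after 1×micro: 6; S1 reads c2=2 → after 2×micro: -2; S2 reads c2=2 → after 1×micro: 3 ⇒ (c0=6, c1=-2, c2=3)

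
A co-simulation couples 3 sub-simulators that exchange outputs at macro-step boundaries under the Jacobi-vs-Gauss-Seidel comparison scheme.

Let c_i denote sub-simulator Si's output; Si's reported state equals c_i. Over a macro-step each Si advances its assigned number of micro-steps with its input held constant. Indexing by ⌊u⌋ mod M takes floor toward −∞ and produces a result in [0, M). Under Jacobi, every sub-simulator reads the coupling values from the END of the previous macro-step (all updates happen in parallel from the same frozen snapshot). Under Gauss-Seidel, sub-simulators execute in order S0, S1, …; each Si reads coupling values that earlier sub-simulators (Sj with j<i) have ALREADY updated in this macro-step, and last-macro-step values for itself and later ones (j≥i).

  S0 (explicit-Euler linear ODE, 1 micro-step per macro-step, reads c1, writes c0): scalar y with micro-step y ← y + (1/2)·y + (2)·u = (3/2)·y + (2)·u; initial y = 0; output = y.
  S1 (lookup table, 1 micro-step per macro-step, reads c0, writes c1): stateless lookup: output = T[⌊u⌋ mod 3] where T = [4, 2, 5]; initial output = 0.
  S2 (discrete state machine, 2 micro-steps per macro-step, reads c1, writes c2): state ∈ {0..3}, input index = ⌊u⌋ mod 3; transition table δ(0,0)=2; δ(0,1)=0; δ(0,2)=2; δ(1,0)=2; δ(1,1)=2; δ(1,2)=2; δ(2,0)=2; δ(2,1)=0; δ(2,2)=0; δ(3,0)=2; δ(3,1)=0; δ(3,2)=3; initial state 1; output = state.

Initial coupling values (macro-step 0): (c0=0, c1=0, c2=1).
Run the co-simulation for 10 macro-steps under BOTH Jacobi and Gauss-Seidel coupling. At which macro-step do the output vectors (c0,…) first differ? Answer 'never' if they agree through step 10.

[Jacobi] macro 1: S0 reads c1=0 → after 1×micro: 0; S1 reads c0=0 → after 1×micro: 4; S2 reads c1=0 → after 2×micro: 2 ⇒ (c0=0, c1=4, c2=2)
[Jacobi] macro 2: S0 reads c1=4 → after 1×micro: 8; S1 reads c0=0 → after 1×micro: 4; S2 reads c1=4 → after 2×micro: 0 ⇒ (c0=8, c1=4, c2=0)
[Jacobi] macro 3: S0 reads c1=4 → after 1×micro: 20; S1 reads c0=8 → after 1×micro: 5; S2 reads c1=4 → after 2×micro: 0 ⇒ (c0=20, c1=5, c2=0)
[Jacobi] macro 4: S0 reads c1=5 → after 1×micro: 40; S1 reads c0=20 → after 1×micro: 5; S2 reads c1=5 → after 2×micro: 0 ⇒ (c0=40, c1=5, c2=0)
[Jacobi] macro 5: S0 reads c1=5 → after 1×micro: 70; S1 reads c0=40 → after 1×micro: 2; S2 reads c1=5 → after 2×micro: 0 ⇒ (c0=70, c1=2, c2=0)
[Jacobi] macro 6: S0 reads c1=2 → after 1×micro: 109; S1 reads c0=70 → after 1×micro: 2; S2 reads c1=2 → after 2×micro: 0 ⇒ (c0=109, c1=2, c2=0)
[Jacobi] macro 7: S0 reads c1=2 → after 1×micro: 335/2; S1 reads c0=109 → after 1×micro: 2; S2 reads c1=2 → after 2×micro: 0 ⇒ (c0=335/2, c1=2, c2=0)
[Jacobi] macro 8: S0 reads c1=2 → after 1×micro: 1021/4; S1 reads c0=335/2 → after 1×micro: 5; S2 reads c1=2 → after 2×micro: 0 ⇒ (c0=1021/4, c1=5, c2=0)
[Jacobi] macro 9: S0 reads c1=5 → after 1×micro: 3143/8; S1 reads c0=1021/4 → after 1×micro: 4; S2 reads c1=5 → after 2×micro: 0 ⇒ (c0=3143/8, c1=4, c2=0)
[Jacobi] macro 10: S0 reads c1=4 → after 1×micro: 9557/16; S1 reads c0=3143/8 → after 1×micro: 5; S2 reads c1=4 → after 2×micro: 0 ⇒ (c0=9557/16, c1=5, c2=0)
[Gauss-Seidel] macro 1: S0 reads c1=0 → after 1×micro: 0; S1 reads c0=0 → after 1×micro: 4; S2 reads c1=4 → after 2×micro: 0 ⇒ (c0=0, c1=4, c2=0)
[Gauss-Seidel] macro 2: S0 reads c1=4 → after 1×micro: 8; S1 reads c0=8 → after 1×micro: 5; S2 reads c1=5 → after 2×micro: 0 ⇒ (c0=8, c1=5, c2=0)
[Gauss-Seidel] macro 3: S0 reads c1=5 → after 1×micro: 22; S1 reads c0=22 → after 1×micro: 2; S2 reads c1=2 → after 2×micro: 0 ⇒ (c0=22, c1=2, c2=0)
[Gauss-Seidel] macro 4: S0 reads c1=2 → after 1×micro: 37; S1 reads c0=37 → after 1×micro: 2; S2 reads c1=2 → after 2×micro: 0 ⇒ (c0=37, c1=2, c2=0)
[Gauss-Seidel] macro 5: S0 reads c1=2 → after 1×micro: 119/2; S1 reads c0=119/2 → after 1×micro: 5; S2 reads c1=5 → after 2×micro: 0 ⇒ (c0=119/2, c1=5, c2=0)
[Gauss-Seidel] macro 6: S0 reads c1=5 → after 1×micro: 397/4; S1 reads c0=397/4 → after 1×micro: 4; S2 reads c1=4 → after 2×micro: 0 ⇒ (c0=397/4, c1=4, c2=0)
[Gauss-Seidel] macro 7: S0 reads c1=4 → after 1×micro: 1255/8; S1 reads c0=1255/8 → after 1×micro: 4; S2 reads c1=4 → after 2×micro: 0 ⇒ (c0=1255/8, c1=4, c2=0)
[Gauss-Seidel] macro 8: S0 reads c1=4 → after 1×micro: 3893/16; S1 reads c0=3893/16 → after 1×micro: 4; S2 reads c1=4 → after 2×micro: 0 ⇒ (c0=3893/16, c1=4, c2=0)
[Gauss-Seidel] macro 9: S0 reads c1=4 → after 1×micro: 11935/32; S1 reads c0=11935/32 → after 1×micro: 4; S2 reads c1=4 → after 2×micro: 0 ⇒ (c0=11935/32, c1=4, c2=0)
[Gauss-Seidel] macro 10: S0 reads c1=4 → after 1×micro: 36317/64; S1 reads c0=36317/64 → after 1×micro: 4; S2 reads c1=4 → after 2×micro: 0 ⇒ (c0=36317/64, c1=4, c2=0)

first divergence at macro-step: 1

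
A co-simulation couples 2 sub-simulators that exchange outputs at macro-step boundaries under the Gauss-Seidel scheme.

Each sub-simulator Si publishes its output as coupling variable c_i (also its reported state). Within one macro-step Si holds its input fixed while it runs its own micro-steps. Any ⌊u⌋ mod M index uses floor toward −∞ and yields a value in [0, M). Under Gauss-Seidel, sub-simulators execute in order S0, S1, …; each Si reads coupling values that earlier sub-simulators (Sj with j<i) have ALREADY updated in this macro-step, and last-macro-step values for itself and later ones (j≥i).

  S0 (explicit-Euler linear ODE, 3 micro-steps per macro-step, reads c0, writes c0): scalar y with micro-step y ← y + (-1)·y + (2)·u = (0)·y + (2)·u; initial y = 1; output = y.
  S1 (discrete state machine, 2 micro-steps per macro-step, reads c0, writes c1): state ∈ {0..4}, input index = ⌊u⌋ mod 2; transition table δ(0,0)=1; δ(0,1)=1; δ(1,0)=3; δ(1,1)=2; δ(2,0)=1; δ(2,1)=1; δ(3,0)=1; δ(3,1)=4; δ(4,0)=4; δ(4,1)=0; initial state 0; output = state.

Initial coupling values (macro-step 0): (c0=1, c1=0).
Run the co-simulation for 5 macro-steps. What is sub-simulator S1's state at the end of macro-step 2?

S1 state at macro-step 2 = 3

macro 1: S0 reads c0=1 → after 3×micro: 2; S1 reads c0=2 → after 2×micro: 3 ⇒ (c0=2, c1=3)
macro 2: S0 reads c0=2 → after 3×micro: 4; S1 reads c0=4 → after 2×micro: 3 ⇒ (c0=4, c1=3)
macro 3: S0 reads c0=4 → after 3×micro: 8; S1 reads c0=8 → after 2×micro: 3 ⇒ (c0=8, c1=3)
macro 4: S0 reads c0=8 → after 3×micro: 16; S1 reads c0=16 → after 2×micro: 3 ⇒ (c0=16, c1=3)
macro 5: S0 reads c0=16 → after 3×micro: 32; S1 reads c0=32 → after 2×micro: 3 ⇒ (c0=32, c1=3)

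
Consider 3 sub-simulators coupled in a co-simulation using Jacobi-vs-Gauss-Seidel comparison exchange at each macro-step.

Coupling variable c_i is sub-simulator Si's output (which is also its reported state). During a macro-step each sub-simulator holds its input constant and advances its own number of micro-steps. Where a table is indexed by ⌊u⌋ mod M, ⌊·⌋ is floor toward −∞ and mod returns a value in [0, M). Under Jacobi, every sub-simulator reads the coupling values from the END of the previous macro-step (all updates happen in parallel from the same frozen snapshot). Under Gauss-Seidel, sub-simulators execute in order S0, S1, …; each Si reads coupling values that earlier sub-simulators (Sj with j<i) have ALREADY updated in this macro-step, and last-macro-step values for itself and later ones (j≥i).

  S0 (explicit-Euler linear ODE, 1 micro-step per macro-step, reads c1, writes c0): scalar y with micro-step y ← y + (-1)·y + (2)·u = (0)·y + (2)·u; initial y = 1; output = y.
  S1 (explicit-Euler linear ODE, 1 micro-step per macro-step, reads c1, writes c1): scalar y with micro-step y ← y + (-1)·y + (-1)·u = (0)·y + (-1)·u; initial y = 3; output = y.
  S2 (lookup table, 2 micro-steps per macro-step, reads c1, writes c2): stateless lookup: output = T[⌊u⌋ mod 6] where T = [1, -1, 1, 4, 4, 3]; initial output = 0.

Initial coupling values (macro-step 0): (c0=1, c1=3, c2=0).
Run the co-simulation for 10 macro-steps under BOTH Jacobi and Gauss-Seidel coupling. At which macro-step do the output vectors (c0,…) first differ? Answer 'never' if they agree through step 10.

[Jacobi] macro 1: S0 reads c1=3 → after 1×micro: 6; S1 reads c1=3 → after 1×micro: -3; S2 reads c1=3 → after 2×micro: 4 ⇒ (c0=6, c1=-3, c2=4)
[Jacobi] macro 2: S0 reads c1=-3 → after 1×micro: -6; S1 reads c1=-3 → after 1×micro: 3; S2 reads c1=-3 → after 2×micro: 4 ⇒ (c0=-6, c1=3, c2=4)
[Jacobi] macro 3: S0 reads c1=3 → after 1×micro: 6; S1 reads c1=3 → after 1×micro: -3; S2 reads c1=3 → after 2×micro: 4 ⇒ (c0=6, c1=-3, c2=4)
[Jacobi] macro 4: S0 reads c1=-3 → after 1×micro: -6; S1 reads c1=-3 → after 1×micro: 3; S2 reads c1=-3 → after 2×micro: 4 ⇒ (c0=-6, c1=3, c2=4)
[Jacobi] macro 5: S0 reads c1=3 → after 1×micro: 6; S1 reads c1=3 → after 1×micro: -3; S2 reads c1=3 → after 2×micro: 4 ⇒ (c0=6, c1=-3, c2=4)
[Jacobi] macro 6: S0 reads c1=-3 → after 1×micro: -6; S1 reads c1=-3 → after 1×micro: 3; S2 reads c1=-3 → after 2×micro: 4 ⇒ (c0=-6, c1=3, c2=4)
[Jacobi] macro 7: S0 reads c1=3 → after 1×micro: 6; S1 reads c1=3 → after 1×micro: -3; S2 reads c1=3 → after 2×micro: 4 ⇒ (c0=6, c1=-3, c2=4)
[Jacobi] macro 8: S0 reads c1=-3 → after 1×micro: -6; S1 reads c1=-3 → after 1×micro: 3; S2 reads c1=-3 → after 2×micro: 4 ⇒ (c0=-6, c1=3, c2=4)
[Jacobi] macro 9: S0 reads c1=3 → after 1×micro: 6; S1 reads c1=3 → after 1×micro: -3; S2 reads c1=3 → after 2×micro: 4 ⇒ (c0=6, c1=-3, c2=4)
[Jacobi] macro 10: S0 reads c1=-3 → after 1×micro: -6; S1 reads c1=-3 → after 1×micro: 3; S2 reads c1=-3 → after 2×micro: 4 ⇒ (c0=-6, c1=3, c2=4)
[Gauss-Seidel] macro 1: S0 reads c1=3 → after 1×micro: 6; S1 reads c1=3 → after 1×micro: -3; S2 reads c1=-3 → after 2×micro: 4 ⇒ (c0=6, c1=-3, c2=4)
[Gauss-Seidel] macro 2: S0 reads c1=-3 → after 1×micro: -6; S1 reads c1=-3 → after 1×micro: 3; S2 reads c1=3 → after 2×micro: 4 ⇒ (c0=-6, c1=3, c2=4)
[Gauss-Seidel] macro 3: S0 reads c1=3 → after 1×micro: 6; S1 reads c1=3 → after 1×micro: -3; S2 reads c1=-3 → after 2×micro: 4 ⇒ (c0=6, c1=-3, c2=4)
[Gauss-Seidel] macro 4: S0 reads c1=-3 → after 1×micro: -6; S1 reads c1=-3 → after 1×micro: 3; S2 reads c1=3 → after 2×micro: 4 ⇒ (c0=-6, c1=3, c2=4)
[Gauss-Seidel] macro 5: S0 reads c1=3 → after 1×micro: 6; S1 reads c1=3 → after 1×micro: -3; S2 reads c1=-3 → after 2×micro: 4 ⇒ (c0=6, c1=-3, c2=4)
[Gauss-Seidel] macro 6: S0 reads c1=-3 → after 1×micro: -6; S1 reads c1=-3 → after 1×micro: 3; S2 reads c1=3 → after 2×micro: 4 ⇒ (c0=-6, c1=3, c2=4)
[Gauss-Seidel] macro 7: S0 reads c1=3 → after 1×micro: 6; S1 reads c1=3 → after 1×micro: -3; S2 reads c1=-3 → after 2×micro: 4 ⇒ (c0=6, c1=-3, c2=4)
[Gauss-Seidel] macro 8: S0 reads c1=-3 → after 1×micro: -6; S1 reads c1=-3 → after 1×micro: 3; S2 reads c1=3 → after 2×micro: 4 ⇒ (c0=-6, c1=3, c2=4)
[Gauss-Seidel] macro 9: S0 reads c1=3 → after 1×micro: 6; S1 reads c1=3 → after 1×micro: -3; S2 reads c1=-3 → after 2×micro: 4 ⇒ (c0=6, c1=-3, c2=4)
[Gauss-Seidel] macro 10: S0 reads c1=-3 → after 1×micro: -6; S1 reads c1=-3 → after 1×micro: 3; S2 reads c1=3 → after 2×micro: 4 ⇒ (c0=-6, c1=3, c2=4)

first divergence at macro-step: never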